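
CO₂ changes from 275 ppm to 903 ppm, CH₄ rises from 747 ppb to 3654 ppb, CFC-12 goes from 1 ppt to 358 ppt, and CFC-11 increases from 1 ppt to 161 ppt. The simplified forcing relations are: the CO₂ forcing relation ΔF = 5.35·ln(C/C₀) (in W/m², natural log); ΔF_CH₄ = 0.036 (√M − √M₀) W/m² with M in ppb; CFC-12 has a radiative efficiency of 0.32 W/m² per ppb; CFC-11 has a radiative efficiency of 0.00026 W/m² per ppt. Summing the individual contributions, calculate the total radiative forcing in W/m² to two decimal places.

CO₂: 5.35 × ln(903/275) = 5.35 × ln(3.28364) = 5.35 × 1.18895 = 6.3609 W/m².
CH₄: 0.036 × (√3654 − √747) = 0.036 × (60.4483 − 27.3313) = 0.036 × 33.1170 = 1.1922 W/m².
CFC-12: Δ = 358 − 1 = 357 ppt = 0.357 ppb; ΔF = 0.32 × 0.357 = 0.1142 W/m².
CFC-11: ΔF = 0.00026 × (161 − 1) = 0.00026 × 160 = 0.0416 W/m².
Total ΔF = 6.3609 + 1.1922 + 0.1142 + 0.0416 = 7.7089 W/m².

ΔF = 7.71 W/m²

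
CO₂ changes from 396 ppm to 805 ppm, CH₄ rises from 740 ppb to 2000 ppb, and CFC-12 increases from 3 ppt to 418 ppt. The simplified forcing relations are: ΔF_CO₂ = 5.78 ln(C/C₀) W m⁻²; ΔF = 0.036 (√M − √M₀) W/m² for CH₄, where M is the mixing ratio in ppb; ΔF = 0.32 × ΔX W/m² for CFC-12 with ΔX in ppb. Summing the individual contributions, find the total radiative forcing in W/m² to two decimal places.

CO₂: 5.78 × ln(805/396) = 5.78 × ln(2.03283) = 5.78 × 0.70943 = 4.1005 W/m².
CH₄: 0.036 × (√2000 − √740) = 0.036 × (44.7214 − 27.2029) = 0.036 × 17.5185 = 0.6307 W/m².
CFC-12: Δ = 418 − 3 = 415 ppt = 0.415 ppb; ΔF = 0.32 × 0.415 = 0.1328 W/m².
Total ΔF = 4.1005 + 0.6307 + 0.1328 = 4.8640 W/m².

ΔF = 4.86 W/m²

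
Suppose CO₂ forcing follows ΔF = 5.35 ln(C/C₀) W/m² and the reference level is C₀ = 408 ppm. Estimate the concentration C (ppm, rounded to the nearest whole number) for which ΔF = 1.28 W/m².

C ≈ 518 ppm

Set 5.35 ln(C/408) = 1.28, so ln(C/408) = 1.28/5.35 = 0.23925.
Then C/408 = e^0.23925 = 1.27030, giving C = 408 × 1.27030 = 518.28 ppm.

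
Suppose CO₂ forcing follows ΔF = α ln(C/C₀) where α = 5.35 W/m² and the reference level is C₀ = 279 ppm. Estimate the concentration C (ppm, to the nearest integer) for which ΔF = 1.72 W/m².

Set 5.35 ln(C/279) = 1.72, so ln(C/279) = 1.72/5.35 = 0.32150.
Then C/279 = e^0.32150 = 1.37920, giving C = 279 × 1.37920 = 384.80 ppm.

C ≈ 385 ppm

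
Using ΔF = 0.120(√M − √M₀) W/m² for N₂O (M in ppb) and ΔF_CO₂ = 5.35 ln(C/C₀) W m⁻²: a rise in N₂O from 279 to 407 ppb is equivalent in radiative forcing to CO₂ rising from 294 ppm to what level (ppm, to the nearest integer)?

N₂O forcing: 0.120 × (√407 − √279) = 0.120 × (20.1742 − 16.7033) = 0.120 × 3.4709 = 0.41651 W/m².
Set 5.35 ln(C/294) = 0.41651: ln(C/294) = 0.41651/5.35 = 0.07785, so C = 294 × e^0.07785 = 294 × 1.08096 = 317.80 ppm.

C ≈ 318 ppm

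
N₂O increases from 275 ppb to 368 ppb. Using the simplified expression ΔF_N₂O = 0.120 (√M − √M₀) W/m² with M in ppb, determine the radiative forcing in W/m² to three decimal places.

ΔF = 0.312 W/m²

N₂O: 0.120 × (√368 − √275) = 0.120 × (19.1833 − 16.5831) = 0.120 × 2.6002 = 0.3120 W/m².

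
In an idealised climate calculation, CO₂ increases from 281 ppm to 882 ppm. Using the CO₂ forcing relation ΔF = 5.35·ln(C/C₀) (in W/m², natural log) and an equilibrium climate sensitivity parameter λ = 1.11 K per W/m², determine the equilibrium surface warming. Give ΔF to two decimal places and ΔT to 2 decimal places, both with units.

ΔF = 6.12 W/m²; ΔT = 6.79 K

CO₂: 5.35 × ln(882/281) = 5.35 × ln(3.13879) = 5.35 × 1.14384 = 6.1195 W/m².
ΔT = λ ΔF = 1.11 × 6.12 = 6.7932 K.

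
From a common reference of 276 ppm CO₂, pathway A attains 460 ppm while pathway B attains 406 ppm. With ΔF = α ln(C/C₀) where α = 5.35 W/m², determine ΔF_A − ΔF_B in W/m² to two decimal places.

ΔF_A = 5.35 ln(460/276) = 5.35 × 0.51083 = 2.7329 W/m².
ΔF_B = 5.35 ln(406/276) = 5.35 × 0.38595 = 2.0648 W/m².
Difference: 2.7329 − 2.0648 = 0.6681 W/m².
(Equivalently, ΔF_A − ΔF_B = 5.35 ln(460/406) = 5.35 × 0.12487 = 0.6681 W/m².)

ΔF_A − ΔF_B = 0.67 W/m²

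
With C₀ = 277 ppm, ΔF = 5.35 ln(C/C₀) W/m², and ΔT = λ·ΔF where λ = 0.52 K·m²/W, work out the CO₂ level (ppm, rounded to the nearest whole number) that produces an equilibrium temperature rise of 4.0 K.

Required forcing: ΔF = ΔT/λ = 4.0/0.52 = 7.6923 W/m².
Then ln(C/277) = ΔF/5.35 = 7.6923/5.35 = 1.43781.
So C = 277 × e^1.43781 = 277 × 4.21146 = 1166.57 ppm.

C ≈ 1167 ppm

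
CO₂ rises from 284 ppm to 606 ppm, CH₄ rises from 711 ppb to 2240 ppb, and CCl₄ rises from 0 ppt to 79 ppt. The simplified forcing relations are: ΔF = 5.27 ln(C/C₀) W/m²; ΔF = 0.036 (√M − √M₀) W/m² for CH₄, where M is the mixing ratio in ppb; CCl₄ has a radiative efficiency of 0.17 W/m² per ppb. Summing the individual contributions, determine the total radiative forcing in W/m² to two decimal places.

ΔF = 4.75 W/m²

CO₂: 5.27 × ln(606/284) = 5.27 × ln(2.13380) = 5.27 × 0.75790 = 3.9941 W/m².
CH₄: 0.036 × (√2240 − √711) = 0.036 × (47.3286 − 26.6646) = 0.036 × 20.6640 = 0.7439 W/m².
CCl₄: Δ = 79 − 0 = 79 ppt = 0.079 ppb; ΔF = 0.17 × 0.079 = 0.0134 W/m².
Total ΔF = 3.9941 + 0.7439 + 0.0134 = 4.7514 W/m².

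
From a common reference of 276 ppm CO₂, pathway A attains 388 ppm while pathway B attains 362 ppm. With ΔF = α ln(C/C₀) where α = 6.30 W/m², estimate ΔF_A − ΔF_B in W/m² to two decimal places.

ΔF_A = 6.30 ln(388/276) = 6.30 × 0.34060 = 2.1458 W/m².
ΔF_B = 6.30 ln(362/276) = 6.30 × 0.27124 = 1.7088 W/m².
Difference: 2.1458 − 1.7088 = 0.4370 W/m².

ΔF_A − ΔF_B = 0.44 W/m²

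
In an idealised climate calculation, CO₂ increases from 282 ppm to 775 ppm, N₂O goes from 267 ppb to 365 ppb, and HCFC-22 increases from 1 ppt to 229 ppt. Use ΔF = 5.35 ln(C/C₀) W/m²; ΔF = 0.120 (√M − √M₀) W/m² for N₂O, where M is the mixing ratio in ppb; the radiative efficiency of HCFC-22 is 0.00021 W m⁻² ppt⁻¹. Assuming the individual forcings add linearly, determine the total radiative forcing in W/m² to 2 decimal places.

CO₂: 5.35 × ln(775/282) = 5.35 × ln(2.74823) = 5.35 × 1.01096 = 5.4086 W/m².
N₂O: 0.120 × (√365 − √267) = 0.120 × (19.1050 − 16.3401) = 0.120 × 2.7649 = 0.3318 W/m².
HCFC-22: ΔF = 0.00021 × (229 − 1) = 0.00021 × 228 = 0.0479 W/m².
Total ΔF = 5.4086 + 0.3318 + 0.0479 = 5.7883 W/m².

ΔF = 5.79 W/m²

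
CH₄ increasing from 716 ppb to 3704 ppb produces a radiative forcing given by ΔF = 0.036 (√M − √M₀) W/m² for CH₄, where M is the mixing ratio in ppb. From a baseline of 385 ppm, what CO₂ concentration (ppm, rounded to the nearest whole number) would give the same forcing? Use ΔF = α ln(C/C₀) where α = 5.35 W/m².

CH₄ forcing: 0.036 × (√3704 − √716) = 0.036 × (60.8605 − 26.7582) = 0.036 × 34.1023 = 1.22768 W/m².
Set 5.35 ln(C/385) = 1.22768: ln(C/385) = 1.22768/5.35 = 0.22947, so C = 385 × e^0.22947 = 385 × 1.25793 = 484.30 ppm.

C ≈ 484 ppm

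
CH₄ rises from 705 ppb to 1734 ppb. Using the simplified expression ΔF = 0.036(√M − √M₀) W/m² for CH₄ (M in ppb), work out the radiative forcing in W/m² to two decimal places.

CH₄: 0.036 × (√1734 − √705) = 0.036 × (41.6413 − 26.5518) = 0.036 × 15.0895 = 0.5432 W/m².

ΔF = 0.54 W/m²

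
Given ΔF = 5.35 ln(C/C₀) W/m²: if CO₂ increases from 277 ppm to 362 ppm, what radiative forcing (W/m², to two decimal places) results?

CO₂ absorption bands are partially saturated, so forcing scales with the logarithm of the concentration ratio.
CO₂: 5.35 × ln(362/277) = 5.35 × ln(1.30686) = 5.35 × 0.26763 = 1.4318 W/m².

ΔF = 1.43 W/m²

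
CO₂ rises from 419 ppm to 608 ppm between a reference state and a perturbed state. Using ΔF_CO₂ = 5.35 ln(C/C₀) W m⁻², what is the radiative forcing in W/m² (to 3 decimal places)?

ΔF = 1.992 W/m²

CO₂: 5.35 × ln(608/419) = 5.35 × ln(1.45107) = 5.35 × 0.37230 = 1.9918 W/m².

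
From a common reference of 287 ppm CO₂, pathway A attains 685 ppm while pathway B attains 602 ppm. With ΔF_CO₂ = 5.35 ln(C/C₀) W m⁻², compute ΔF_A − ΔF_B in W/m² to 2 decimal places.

ΔF_A = 5.35 ln(685/287) = 5.35 × 0.86994 = 4.6542 W/m².
ΔF_B = 5.35 ln(602/287) = 5.35 × 0.74078 = 3.9632 W/m².
Difference: 4.6542 − 3.9632 = 0.6910 W/m².
(Equivalently, ΔF_A − ΔF_B = 5.35 ln(685/602) = 5.35 × 0.12916 = 0.6910 W/m².)

ΔF_A − ΔF_B = 0.69 W/m²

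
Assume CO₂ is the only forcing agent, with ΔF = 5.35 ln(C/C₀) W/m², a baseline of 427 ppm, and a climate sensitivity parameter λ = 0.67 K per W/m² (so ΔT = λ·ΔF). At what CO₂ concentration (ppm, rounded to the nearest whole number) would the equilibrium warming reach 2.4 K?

Required forcing: ΔF = ΔT/λ = 2.4/0.67 = 3.5821 W/m².
Then ln(C/427) = ΔF/5.35 = 3.5821/5.35 = 0.66955.
So C = 427 × e^0.66955 = 427 × 1.95336 = 834.08 ppm.

C ≈ 834 ppm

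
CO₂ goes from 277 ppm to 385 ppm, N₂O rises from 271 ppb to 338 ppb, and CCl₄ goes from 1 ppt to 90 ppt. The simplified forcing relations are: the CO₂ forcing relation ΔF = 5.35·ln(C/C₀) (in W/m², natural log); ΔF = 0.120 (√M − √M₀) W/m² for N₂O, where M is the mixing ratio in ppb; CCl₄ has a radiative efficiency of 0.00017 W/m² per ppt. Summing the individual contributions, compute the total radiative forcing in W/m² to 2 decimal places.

CO₂: 5.35 × ln(385/277) = 5.35 × ln(1.38989) = 5.35 × 0.32922 = 1.7613 W/m².
N₂O: 0.120 × (√338 − √271) = 0.120 × (18.3848 − 16.4621) = 0.120 × 1.9227 = 0.2307 W/m².
CCl₄: ΔF = 0.00017 × (90 − 1) = 0.00017 × 89 = 0.0151 W/m².
Total ΔF = 1.7613 + 0.2307 + 0.0151 = 2.0071 W/m².

ΔF = 2.01 W/m²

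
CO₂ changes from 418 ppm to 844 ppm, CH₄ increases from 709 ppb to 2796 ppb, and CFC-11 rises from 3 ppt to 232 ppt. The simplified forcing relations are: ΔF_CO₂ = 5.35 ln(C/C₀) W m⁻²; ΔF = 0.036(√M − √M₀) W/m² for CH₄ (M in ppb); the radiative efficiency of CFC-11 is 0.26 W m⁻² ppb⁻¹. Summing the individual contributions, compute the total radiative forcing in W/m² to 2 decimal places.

ΔF = 4.76 W/m²

CO₂: 5.35 × ln(844/418) = 5.35 × ln(2.01914) = 5.35 × 0.70267 = 3.7593 W/m².
CH₄: 0.036 × (√2796 − √709) = 0.036 × (52.8772 − 26.6271) = 0.036 × 26.2501 = 0.9450 W/m².
CFC-11: Δ = 232 − 3 = 229 ppt = 0.229 ppb; ΔF = 0.26 × 0.229 = 0.0595 W/m².
Total ΔF = 3.7593 + 0.9450 + 0.0595 = 4.7638 W/m².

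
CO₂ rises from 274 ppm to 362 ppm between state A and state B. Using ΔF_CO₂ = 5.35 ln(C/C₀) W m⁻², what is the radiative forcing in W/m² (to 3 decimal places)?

ΔF = 1.490 W/m²

CO₂: 5.35 × ln(362/274) = 5.35 × ln(1.32117) = 5.35 × 0.27852 = 1.4901 W/m².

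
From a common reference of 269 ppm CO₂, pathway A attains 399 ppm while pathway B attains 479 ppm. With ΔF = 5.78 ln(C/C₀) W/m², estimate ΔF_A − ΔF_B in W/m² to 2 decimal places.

ΔF_A − ΔF_B = -1.06 W/m²

ΔF_A = 5.78 ln(399/269) = 5.78 × 0.39425 = 2.2788 W/m².
ΔF_B = 5.78 ln(479/269) = 5.78 × 0.57699 = 3.3350 W/m².
Difference: 2.2788 − 3.3350 = -1.0562 W/m².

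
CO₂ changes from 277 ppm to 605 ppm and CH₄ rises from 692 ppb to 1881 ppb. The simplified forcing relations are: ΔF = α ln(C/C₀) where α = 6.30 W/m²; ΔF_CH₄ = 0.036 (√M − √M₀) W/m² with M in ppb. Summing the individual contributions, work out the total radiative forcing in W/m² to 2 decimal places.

ΔF = 5.54 W/m²

CO₂: 6.30 × ln(605/277) = 6.30 × ln(2.18412) = 6.30 × 0.78121 = 4.9216 W/m².
CH₄: 0.036 × (√1881 − √692) = 0.036 × (43.3705 − 26.3059) = 0.036 × 17.0646 = 0.6143 W/m².
Total ΔF = 4.9216 + 0.6143 = 5.5359 W/m².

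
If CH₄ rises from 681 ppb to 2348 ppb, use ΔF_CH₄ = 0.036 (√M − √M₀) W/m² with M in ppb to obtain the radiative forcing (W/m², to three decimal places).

ΔF = 0.805 W/m²

CH₄: 0.036 × (√2348 − √681) = 0.036 × (48.4562 − 26.0960) = 0.036 × 22.3602 = 0.8050 W/m².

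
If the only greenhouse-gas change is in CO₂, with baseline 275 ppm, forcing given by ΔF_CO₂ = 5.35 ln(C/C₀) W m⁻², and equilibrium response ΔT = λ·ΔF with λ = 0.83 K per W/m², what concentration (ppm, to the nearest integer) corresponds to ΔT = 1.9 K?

Required forcing: ΔF = ΔT/λ = 1.9/0.83 = 2.2892 W/m².
Then ln(C/275) = ΔF/5.35 = 2.2892/5.35 = 0.42789.
So C = 275 × e^0.42789 = 275 × 1.53402 = 421.86 ppm.

C ≈ 422 ppm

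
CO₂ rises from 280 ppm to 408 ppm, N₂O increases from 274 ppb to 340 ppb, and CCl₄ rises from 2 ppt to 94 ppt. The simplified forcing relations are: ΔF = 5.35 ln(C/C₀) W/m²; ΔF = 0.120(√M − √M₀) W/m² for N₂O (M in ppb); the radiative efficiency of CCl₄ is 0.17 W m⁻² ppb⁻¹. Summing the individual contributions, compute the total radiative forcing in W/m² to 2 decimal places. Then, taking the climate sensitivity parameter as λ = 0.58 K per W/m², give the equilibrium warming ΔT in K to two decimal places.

CO₂: 5.35 × ln(408/280) = 5.35 × ln(1.45714) = 5.35 × 0.37648 = 2.0142 W/m².
N₂O: 0.120 × (√340 − √274) = 0.120 × (18.4391 − 16.5529) = 0.120 × 1.8862 = 0.2263 W/m².
CCl₄: Δ = 94 − 2 = 92 ppt = 0.092 ppb; ΔF = 0.17 × 0.092 = 0.0156 W/m².
Total ΔF = 2.0142 + 0.2263 + 0.0156 = 2.2561 W/m².
ΔT = λ ΔF = 0.58 × 2.26 = 1.3108 K.

ΔF = 2.26 W/m²; ΔT = 1.31 K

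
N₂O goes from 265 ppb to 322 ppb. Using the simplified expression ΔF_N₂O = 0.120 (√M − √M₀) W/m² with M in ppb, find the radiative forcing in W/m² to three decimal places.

ΔF = 0.200 W/m²

N₂O: 0.120 × (√322 − √265) = 0.120 × (17.9444 − 16.2788) = 0.120 × 1.6656 = 0.1999 W/m².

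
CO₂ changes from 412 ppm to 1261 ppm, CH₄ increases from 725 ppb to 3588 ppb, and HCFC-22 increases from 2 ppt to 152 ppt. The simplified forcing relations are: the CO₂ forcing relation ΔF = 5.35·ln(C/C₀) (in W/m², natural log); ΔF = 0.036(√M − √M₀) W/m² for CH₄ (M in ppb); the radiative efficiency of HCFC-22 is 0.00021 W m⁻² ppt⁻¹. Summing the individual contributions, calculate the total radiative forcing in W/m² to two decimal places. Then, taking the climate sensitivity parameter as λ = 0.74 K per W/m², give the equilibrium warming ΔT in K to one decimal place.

ΔF = 7.20 W/m²; ΔT = 5.3 K

CO₂: 5.35 × ln(1261/412) = 5.35 × ln(3.06068) = 5.35 × 1.11864 = 5.9847 W/m².
CH₄: 0.036 × (√3588 − √725) = 0.036 × (59.8999 − 26.9258) = 0.036 × 32.9741 = 1.1871 W/m².
HCFC-22: ΔF = 0.00021 × (152 − 2) = 0.00021 × 150 = 0.0315 W/m².
Total ΔF = 5.9847 + 1.1871 + 0.0315 = 7.2033 W/m².
ΔT = λ ΔF = 0.74 × 7.20 = 5.3280 K.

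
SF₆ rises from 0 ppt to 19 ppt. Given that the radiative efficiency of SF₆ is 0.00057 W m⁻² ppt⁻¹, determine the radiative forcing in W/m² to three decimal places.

ΔF = 0.011 W/m²

SF₆: ΔF = 0.00057 × (19 − 0) = 0.00057 × 19 = 0.0108 W/m².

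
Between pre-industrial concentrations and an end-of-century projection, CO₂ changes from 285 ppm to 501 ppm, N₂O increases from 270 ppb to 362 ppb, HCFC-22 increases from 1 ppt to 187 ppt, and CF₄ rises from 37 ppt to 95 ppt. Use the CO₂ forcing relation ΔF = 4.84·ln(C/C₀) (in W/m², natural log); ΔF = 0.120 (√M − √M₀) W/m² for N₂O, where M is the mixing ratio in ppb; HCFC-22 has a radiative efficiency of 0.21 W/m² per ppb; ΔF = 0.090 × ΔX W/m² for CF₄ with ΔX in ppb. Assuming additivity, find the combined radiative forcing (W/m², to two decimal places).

CO₂: 4.84 × ln(501/285) = 4.84 × ln(1.75789) = 4.84 × 0.56411 = 2.7303 W/m².
N₂O: 0.120 × (√362 − √270) = 0.120 × (19.0263 − 16.4317) = 0.120 × 2.5946 = 0.3114 W/m².
HCFC-22: Δ = 187 − 1 = 186 ppt = 0.186 ppb; ΔF = 0.21 × 0.186 = 0.0391 W/m².
CF₄: Δ = 95 − 37 = 58 ppt = 0.058 ppb; ΔF = 0.090 × 0.058 = 0.0052 W/m².
Total ΔF = 2.7303 + 0.3114 + 0.0391 + 0.0052 = 3.0860 W/m².

ΔF = 3.09 W/m²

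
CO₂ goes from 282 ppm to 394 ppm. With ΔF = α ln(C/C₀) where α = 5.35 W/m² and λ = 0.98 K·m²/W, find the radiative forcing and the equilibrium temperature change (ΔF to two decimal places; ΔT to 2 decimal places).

CO₂: 5.35 × ln(394/282) = 5.35 × ln(1.39716) = 5.35 × 0.33444 = 1.7893 W/m².
ΔT = λ ΔF = 0.98 × 1.79 = 1.7542 K.

ΔF = 1.79 W/m²; ΔT = 1.75 K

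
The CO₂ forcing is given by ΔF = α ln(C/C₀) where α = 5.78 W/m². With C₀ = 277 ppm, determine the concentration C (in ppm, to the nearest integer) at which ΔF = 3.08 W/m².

C ≈ 472 ppm

Set 5.78 ln(C/277) = 3.08, so ln(C/277) = 3.08/5.78 = 0.53287.
Then C/277 = e^0.53287 = 1.70382, giving C = 277 × 1.70382 = 471.96 ppm.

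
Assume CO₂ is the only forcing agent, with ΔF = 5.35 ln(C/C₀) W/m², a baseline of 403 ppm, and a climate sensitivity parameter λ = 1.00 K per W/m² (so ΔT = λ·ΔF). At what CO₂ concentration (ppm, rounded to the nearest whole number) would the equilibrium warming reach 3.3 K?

C ≈ 747 ppm

Required forcing: ΔF = ΔT/λ = 3.3/1.00 = 3.3000 W/m².
Then ln(C/403) = ΔF/5.35 = 3.3000/5.35 = 0.61682.
So C = 403 × e^0.61682 = 403 × 1.85303 = 746.77 ppm.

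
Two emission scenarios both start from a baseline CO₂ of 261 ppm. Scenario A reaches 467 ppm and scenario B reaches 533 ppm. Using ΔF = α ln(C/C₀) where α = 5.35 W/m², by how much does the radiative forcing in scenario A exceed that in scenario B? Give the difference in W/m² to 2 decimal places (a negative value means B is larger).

ΔF_A = 5.35 ln(467/261) = 5.35 × 0.58181 = 3.1127 W/m².
ΔF_B = 5.35 ln(533/261) = 5.35 × 0.71400 = 3.8199 W/m².
Difference: 3.1127 − 3.8199 = -0.7072 W/m².
(Equivalently, ΔF_A − ΔF_B = 5.35 ln(467/533) = 5.35 × -0.13219 = -0.7072 W/m².)

ΔF_A − ΔF_B = -0.71 W/m²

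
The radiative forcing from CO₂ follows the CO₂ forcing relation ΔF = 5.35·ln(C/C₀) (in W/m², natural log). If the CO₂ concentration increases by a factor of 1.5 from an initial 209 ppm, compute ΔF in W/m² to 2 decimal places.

ΔF = 2.17 W/m²

ΔF = 5.35 × ln(1.5) = 5.35 × 0.40547 = 2.1693 W/m².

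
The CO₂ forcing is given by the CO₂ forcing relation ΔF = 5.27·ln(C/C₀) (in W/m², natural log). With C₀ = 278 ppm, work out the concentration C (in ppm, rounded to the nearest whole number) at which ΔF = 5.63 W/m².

Set 5.27 ln(C/278) = 5.63, so ln(C/278) = 5.63/5.27 = 1.06831.
Then C/278 = e^1.06831 = 2.91046, giving C = 278 × 2.91046 = 809.11 ppm.

C ≈ 809 ppm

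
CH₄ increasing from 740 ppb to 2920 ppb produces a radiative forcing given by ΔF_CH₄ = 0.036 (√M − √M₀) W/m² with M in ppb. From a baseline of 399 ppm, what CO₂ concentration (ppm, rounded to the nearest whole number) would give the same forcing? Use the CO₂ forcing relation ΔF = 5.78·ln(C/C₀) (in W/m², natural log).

C ≈ 472 ppm

CH₄ forcing: 0.036 × (√2920 − √740) = 0.036 × (54.0370 − 27.2029) = 0.036 × 26.8341 = 0.96603 W/m².
Set 5.78 ln(C/399) = 0.96603: ln(C/399) = 0.96603/5.78 = 0.16713, so C = 399 × e^0.16713 = 399 × 1.18191 = 471.58 ppm.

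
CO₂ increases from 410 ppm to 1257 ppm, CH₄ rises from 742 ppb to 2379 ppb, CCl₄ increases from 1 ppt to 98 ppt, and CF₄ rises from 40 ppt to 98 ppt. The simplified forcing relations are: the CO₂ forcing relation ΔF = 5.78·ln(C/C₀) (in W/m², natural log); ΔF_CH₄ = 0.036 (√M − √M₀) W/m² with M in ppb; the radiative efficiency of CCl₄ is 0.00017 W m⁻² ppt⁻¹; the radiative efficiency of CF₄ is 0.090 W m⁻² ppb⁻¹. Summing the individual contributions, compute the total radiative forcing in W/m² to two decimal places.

ΔF = 7.27 W/m²

CO₂: 5.78 × ln(1257/410) = 5.78 × ln(3.06585) = 5.78 × 1.12032 = 6.4754 W/m².
CH₄: 0.036 × (√2379 − √742) = 0.036 × (48.7750 − 27.2397) = 0.036 × 21.5353 = 0.7753 W/m².
CCl₄: ΔF = 0.00017 × (98 − 1) = 0.00017 × 97 = 0.0165 W/m².
CF₄: Δ = 98 − 40 = 58 ppt = 0.058 ppb; ΔF = 0.090 × 0.058 = 0.0052 W/m².
Total ΔF = 6.4754 + 0.7753 + 0.0165 + 0.0052 = 7.2724 W/m².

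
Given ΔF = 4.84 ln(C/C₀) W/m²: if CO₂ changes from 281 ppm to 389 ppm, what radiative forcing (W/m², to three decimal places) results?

ΔF = 1.574 W/m²

CO₂ absorption bands are partially saturated, so forcing scales with the logarithm of the concentration ratio.
CO₂: 4.84 × ln(389/281) = 4.84 × ln(1.38434) = 4.84 × 0.32522 = 1.5741 W/m².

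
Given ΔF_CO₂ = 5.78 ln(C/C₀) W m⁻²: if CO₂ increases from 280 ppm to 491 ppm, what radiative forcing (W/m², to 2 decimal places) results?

CO₂: 5.78 × ln(491/280) = 5.78 × ln(1.75357) = 5.78 × 0.56165 = 3.2463 W/m².

ΔF = 3.25 W/m²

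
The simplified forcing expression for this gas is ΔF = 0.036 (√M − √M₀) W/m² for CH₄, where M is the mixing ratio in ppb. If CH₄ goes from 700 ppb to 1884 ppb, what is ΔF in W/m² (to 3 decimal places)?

ΔF = 0.610 W/m²

CH₄: 0.036 × (√1884 − √700) = 0.036 × (43.4051 − 26.4575) = 0.036 × 16.9476 = 0.6101 W/m².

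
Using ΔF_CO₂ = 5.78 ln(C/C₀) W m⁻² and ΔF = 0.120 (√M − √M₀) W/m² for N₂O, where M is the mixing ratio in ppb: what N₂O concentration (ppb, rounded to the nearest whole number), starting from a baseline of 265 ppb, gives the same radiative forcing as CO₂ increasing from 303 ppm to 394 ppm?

CO₂ forcing: 5.78 × ln(394/303) = 5.78 × 0.262618 = 1.51793 W/m².
Set 0.120(√M − √265) = 1.51793: √M = 1.51793/0.120 + √265 = 12.6494 + 16.2788 = 28.9282.
M = (28.9282)² = 836.84 ppb.

M ≈ 837 ppb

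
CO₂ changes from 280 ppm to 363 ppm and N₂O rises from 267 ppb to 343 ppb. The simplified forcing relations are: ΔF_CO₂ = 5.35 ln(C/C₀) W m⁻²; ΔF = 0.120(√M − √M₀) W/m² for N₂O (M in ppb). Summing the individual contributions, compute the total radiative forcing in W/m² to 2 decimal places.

CO₂: 5.35 × ln(363/280) = 5.35 × ln(1.29643) = 5.35 × 0.25961 = 1.3889 W/m².
N₂O: 0.120 × (√343 − √267) = 0.120 × (18.5203 − 16.3401) = 0.120 × 2.1802 = 0.2616 W/m².
Total ΔF = 1.3889 + 0.2616 = 1.6505 W/m².

ΔF = 1.65 W/m²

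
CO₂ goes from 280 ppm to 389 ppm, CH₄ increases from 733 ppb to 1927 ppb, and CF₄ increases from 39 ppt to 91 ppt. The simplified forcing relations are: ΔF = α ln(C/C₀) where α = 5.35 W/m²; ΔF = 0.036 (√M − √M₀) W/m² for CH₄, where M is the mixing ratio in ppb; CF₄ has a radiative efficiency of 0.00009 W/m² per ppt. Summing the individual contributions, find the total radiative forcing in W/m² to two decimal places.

ΔF = 2.37 W/m²

CO₂: 5.35 × ln(389/280) = 5.35 × ln(1.38929) = 5.35 × 0.32879 = 1.7590 W/m².
CH₄: 0.036 × (√1927 − √733) = 0.036 × (43.8976 − 27.0740) = 0.036 × 16.8236 = 0.6056 W/m².
CF₄: ΔF = 0.00009 × (91 − 39) = 0.00009 × 52 = 0.0047 W/m².
Total ΔF = 1.7590 + 0.6056 + 0.0047 = 2.3693 W/m².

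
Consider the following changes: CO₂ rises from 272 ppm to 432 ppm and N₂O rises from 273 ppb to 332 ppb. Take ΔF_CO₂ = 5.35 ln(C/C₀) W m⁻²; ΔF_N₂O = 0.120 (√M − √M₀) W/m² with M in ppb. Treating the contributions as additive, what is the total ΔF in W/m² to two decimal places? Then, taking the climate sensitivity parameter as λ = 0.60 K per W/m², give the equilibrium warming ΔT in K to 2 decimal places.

CO₂: 5.35 × ln(432/272) = 5.35 × ln(1.58824) = 5.35 × 0.46263 = 2.4751 W/m².
N₂O: 0.120 × (√332 − √273) = 0.120 × (18.2209 − 16.5227) = 0.120 × 1.6982 = 0.2038 W/m².
Total ΔF = 2.4751 + 0.2038 = 2.6789 W/m².
ΔT = λ ΔF = 0.60 × 2.68 = 1.6080 K.

ΔF = 2.68 W/m²; ΔT = 1.61 K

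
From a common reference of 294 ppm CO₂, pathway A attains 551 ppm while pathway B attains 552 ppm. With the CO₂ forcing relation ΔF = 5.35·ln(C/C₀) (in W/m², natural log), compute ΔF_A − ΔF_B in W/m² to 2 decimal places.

ΔF_A − ΔF_B = -0.01 W/m²

ΔF_A = 5.35 ln(551/294) = 5.35 × 0.62816 = 3.3607 W/m².
ΔF_B = 5.35 ln(552/294) = 5.35 × 0.62997 = 3.3703 W/m².
Difference: 3.3607 − 3.3703 = -0.0096 W/m².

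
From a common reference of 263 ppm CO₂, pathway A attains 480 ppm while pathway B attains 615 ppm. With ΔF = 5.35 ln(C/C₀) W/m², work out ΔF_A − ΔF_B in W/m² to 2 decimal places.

ΔF_A − ΔF_B = -1.33 W/m²

ΔF_A = 5.35 ln(480/263) = 5.35 × 0.60163 = 3.2187 W/m².
ΔF_B = 5.35 ln(615/263) = 5.35 × 0.84947 = 4.5447 W/m².
Difference: 3.2187 − 4.5447 = -1.3260 W/m².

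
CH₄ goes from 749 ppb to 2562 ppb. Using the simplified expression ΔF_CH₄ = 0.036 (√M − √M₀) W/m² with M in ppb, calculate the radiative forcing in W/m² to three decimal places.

CH₄: 0.036 × (√2562 − √749) = 0.036 × (50.6162 − 27.3679) = 0.036 × 23.2483 = 0.8369 W/m².

ΔF = 0.837 W/m²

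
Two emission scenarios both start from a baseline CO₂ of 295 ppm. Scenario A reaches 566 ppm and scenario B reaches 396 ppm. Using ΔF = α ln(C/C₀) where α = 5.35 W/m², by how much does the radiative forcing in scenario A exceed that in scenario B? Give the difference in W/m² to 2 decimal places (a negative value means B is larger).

ΔF_A = 5.35 ln(566/295) = 5.35 × 0.65162 = 3.4862 W/m².
ΔF_B = 5.35 ln(396/295) = 5.35 × 0.29444 = 1.5753 W/m².
Difference: 3.4862 − 1.5753 = 1.9109 W/m².
(Equivalently, ΔF_A − ΔF_B = 5.35 ln(566/396) = 5.35 × 0.35718 = 1.9109 W/m².)

ΔF_A − ΔF_B = 1.91 W/m²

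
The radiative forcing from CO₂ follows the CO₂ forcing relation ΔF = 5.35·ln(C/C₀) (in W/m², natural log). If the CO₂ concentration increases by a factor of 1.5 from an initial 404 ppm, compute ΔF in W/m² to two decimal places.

ΔF = 2.17 W/m²

ΔF = 5.35 × ln(1.5) = 5.35 × 0.40547 = 2.1693 W/m².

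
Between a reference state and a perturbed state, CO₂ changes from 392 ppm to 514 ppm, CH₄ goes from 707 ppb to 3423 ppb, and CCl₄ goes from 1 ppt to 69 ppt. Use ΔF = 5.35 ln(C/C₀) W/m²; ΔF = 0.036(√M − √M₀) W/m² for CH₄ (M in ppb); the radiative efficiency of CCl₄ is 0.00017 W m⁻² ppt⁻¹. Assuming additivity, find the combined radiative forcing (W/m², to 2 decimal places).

ΔF = 2.61 W/m²

CO₂: 5.35 × ln(514/392) = 5.35 × ln(1.31122) = 5.35 × 0.27096 = 1.4496 W/m².
CH₄: 0.036 × (√3423 − √707) = 0.036 × (58.5064 − 26.5895) = 0.036 × 31.9169 = 1.1490 W/m².
CCl₄: ΔF = 0.00017 × (69 − 1) = 0.00017 × 68 = 0.0116 W/m².
Total ΔF = 1.4496 + 1.1490 + 0.0116 = 2.6102 W/m².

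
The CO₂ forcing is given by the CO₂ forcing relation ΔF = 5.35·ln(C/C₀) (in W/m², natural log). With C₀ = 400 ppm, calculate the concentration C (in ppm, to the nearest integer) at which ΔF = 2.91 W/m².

Set 5.35 ln(C/400) = 2.91, so ln(C/400) = 2.91/5.35 = 0.54393.
Then C/400 = e^0.54393 = 1.72276, giving C = 400 × 1.72276 = 689.10 ppm.

C ≈ 689 ppm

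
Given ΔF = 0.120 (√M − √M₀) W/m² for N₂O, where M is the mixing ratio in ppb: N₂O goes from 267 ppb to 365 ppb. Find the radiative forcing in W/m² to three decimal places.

ΔF = 0.332 W/m²

N₂O: 0.120 × (√365 − √267) = 0.120 × (19.1050 − 16.3401) = 0.120 × 2.7649 = 0.3318 W/m².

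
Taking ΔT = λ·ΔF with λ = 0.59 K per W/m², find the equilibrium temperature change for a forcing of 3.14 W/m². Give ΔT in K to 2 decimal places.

ΔT = 1.85 K

ΔT = λ ΔF = 0.59 × 3.14 = 1.8526 K.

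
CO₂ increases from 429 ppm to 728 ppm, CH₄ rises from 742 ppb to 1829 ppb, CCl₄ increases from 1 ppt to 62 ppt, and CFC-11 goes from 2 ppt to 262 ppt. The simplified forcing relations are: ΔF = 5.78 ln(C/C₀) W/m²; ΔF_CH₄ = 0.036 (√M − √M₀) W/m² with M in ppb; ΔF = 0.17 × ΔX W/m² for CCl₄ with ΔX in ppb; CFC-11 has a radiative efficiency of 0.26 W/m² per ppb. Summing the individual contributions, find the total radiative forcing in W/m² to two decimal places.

CO₂: 5.78 × ln(728/429) = 5.78 × ln(1.69697) = 5.78 × 0.52884 = 3.0567 W/m².
CH₄: 0.036 × (√1829 − √742) = 0.036 × (42.7668 − 27.2397) = 0.036 × 15.5271 = 0.5590 W/m².
CCl₄: Δ = 62 − 1 = 61 ppt = 0.061 ppb; ΔF = 0.17 × 0.061 = 0.0104 W/m².
CFC-11: Δ = 262 − 2 = 260 ppt = 0.260 ppb; ΔF = 0.26 × 0.260 = 0.0676 W/m².
Total ΔF = 3.0567 + 0.5590 + 0.0104 + 0.0676 = 3.6937 W/m².

ΔF = 3.69 W/m²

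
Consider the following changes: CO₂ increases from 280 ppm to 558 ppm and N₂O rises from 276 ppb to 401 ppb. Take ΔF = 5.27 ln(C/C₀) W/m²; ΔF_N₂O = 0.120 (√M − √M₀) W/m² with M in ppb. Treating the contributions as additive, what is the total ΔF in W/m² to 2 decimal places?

CO₂: 5.27 × ln(558/280) = 5.27 × ln(1.99286) = 5.27 × 0.68957 = 3.6340 W/m².
N₂O: 0.120 × (√401 − √276) = 0.120 × (20.0250 − 16.6132) = 0.120 × 3.4118 = 0.4094 W/m².
Total ΔF = 3.6340 + 0.4094 = 4.0434 W/m².

ΔF = 4.04 W/m²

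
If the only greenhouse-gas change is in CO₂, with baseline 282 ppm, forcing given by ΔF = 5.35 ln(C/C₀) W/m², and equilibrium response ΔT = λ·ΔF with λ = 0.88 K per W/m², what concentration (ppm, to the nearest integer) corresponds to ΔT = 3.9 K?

Required forcing: ΔF = ΔT/λ = 3.9/0.88 = 4.4318 W/m².
Then ln(C/282) = ΔF/5.35 = 4.4318/5.35 = 0.82837.
So C = 282 × e^0.82837 = 282 × 2.28958 = 645.66 ppm.

C ≈ 646 ppm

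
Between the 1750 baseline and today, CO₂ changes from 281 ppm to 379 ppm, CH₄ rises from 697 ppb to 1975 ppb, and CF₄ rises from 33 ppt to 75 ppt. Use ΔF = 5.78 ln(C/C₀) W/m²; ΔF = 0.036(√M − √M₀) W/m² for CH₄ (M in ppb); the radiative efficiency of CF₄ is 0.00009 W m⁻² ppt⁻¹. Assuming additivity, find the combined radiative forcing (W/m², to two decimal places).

ΔF = 2.38 W/m²

CO₂: 5.78 × ln(379/281) = 5.78 × ln(1.34875) = 5.78 × 0.29918 = 1.7293 W/m².
CH₄: 0.036 × (√1975 − √697) = 0.036 × (44.4410 − 26.4008) = 0.036 × 18.0402 = 0.6494 W/m².
CF₄: ΔF = 0.00009 × (75 − 33) = 0.00009 × 42 = 0.0038 W/m².
Total ΔF = 1.7293 + 0.6494 + 0.0038 = 2.3825 W/m².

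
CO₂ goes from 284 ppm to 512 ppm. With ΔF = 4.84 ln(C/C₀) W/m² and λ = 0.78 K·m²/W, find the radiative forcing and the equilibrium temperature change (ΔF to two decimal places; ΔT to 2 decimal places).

CO₂: 4.84 × ln(512/284) = 4.84 × ln(1.80282) = 4.84 × 0.58935 = 2.8525 W/m².
ΔT = λ ΔF = 0.78 × 2.85 = 2.2230 K.

ΔF = 2.85 W/m²; ΔT = 2.22 K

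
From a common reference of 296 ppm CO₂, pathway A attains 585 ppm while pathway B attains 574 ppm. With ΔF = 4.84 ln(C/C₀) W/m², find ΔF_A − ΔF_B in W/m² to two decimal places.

ΔF_A = 4.84 ln(585/296) = 4.84 × 0.68125 = 3.2973 W/m².
ΔF_B = 4.84 ln(574/296) = 4.84 × 0.66227 = 3.2054 W/m².
Difference: 3.2973 − 3.2054 = 0.0919 W/m².

ΔF_A − ΔF_B = 0.09 W/m²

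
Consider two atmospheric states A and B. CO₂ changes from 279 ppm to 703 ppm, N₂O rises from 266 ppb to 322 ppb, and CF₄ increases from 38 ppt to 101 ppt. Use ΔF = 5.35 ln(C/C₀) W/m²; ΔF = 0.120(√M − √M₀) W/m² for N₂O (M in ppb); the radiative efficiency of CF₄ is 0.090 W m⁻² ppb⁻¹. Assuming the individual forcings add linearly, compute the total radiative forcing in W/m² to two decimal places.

ΔF = 5.15 W/m²

CO₂: 5.35 × ln(703/279) = 5.35 × ln(2.51971) = 5.35 × 0.92414 = 4.9441 W/m².
N₂O: 0.120 × (√322 − √266) = 0.120 × (17.9444 − 16.3095) = 0.120 × 1.6349 = 0.1962 W/m².
CF₄: Δ = 101 − 38 = 63 ppt = 0.063 ppb; ΔF = 0.090 × 0.063 = 0.0057 W/m².
Total ΔF = 4.9441 + 0.1962 + 0.0057 = 5.1460 W/m².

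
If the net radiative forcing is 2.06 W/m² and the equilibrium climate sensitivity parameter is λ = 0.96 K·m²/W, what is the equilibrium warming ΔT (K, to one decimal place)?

ΔT = λ ΔF = 0.96 × 2.06 = 1.9776 K.

ΔT = 2.0 K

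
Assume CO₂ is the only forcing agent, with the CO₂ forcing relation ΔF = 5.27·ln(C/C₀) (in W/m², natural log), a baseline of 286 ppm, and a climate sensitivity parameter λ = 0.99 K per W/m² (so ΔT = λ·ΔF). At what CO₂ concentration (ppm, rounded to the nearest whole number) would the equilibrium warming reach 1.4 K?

Required forcing: ΔF = ΔT/λ = 1.4/0.99 = 1.4141 W/m².
Then ln(C/286) = ΔF/5.27 = 1.4141/5.27 = 0.26833.
So C = 286 × e^0.26833 = 286 × 1.30778 = 374.03 ppm.

C ≈ 374 ppm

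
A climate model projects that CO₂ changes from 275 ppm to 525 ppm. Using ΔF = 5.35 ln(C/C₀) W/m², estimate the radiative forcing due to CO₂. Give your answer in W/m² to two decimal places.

CO₂ absorption bands are partially saturated, so forcing scales with the logarithm of the concentration ratio.
CO₂: 5.35 × ln(525/275) = 5.35 × ln(1.90909) = 5.35 × 0.64663 = 3.4595 W/m².

ΔF = 3.46 W/m²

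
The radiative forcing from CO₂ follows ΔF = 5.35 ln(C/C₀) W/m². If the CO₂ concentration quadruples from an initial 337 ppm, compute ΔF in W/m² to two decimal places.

ΔF = 5.35 × ln(4) = 5.35 × 1.38629 = 7.4167 W/m².

ΔF = 7.42 W/m²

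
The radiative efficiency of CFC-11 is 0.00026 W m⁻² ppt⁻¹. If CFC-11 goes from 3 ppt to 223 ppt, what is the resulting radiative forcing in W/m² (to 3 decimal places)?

ΔF = 0.057 W/m²

CFC-11: ΔF = 0.00026 × (223 − 3) = 0.00026 × 220 = 0.0572 W/m².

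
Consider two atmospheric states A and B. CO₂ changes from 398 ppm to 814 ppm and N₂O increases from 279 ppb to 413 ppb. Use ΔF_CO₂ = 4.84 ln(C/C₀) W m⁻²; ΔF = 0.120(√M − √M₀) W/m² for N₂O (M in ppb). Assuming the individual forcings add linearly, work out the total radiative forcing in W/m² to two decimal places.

ΔF = 3.90 W/m²

CO₂: 4.84 × ln(814/398) = 4.84 × ln(2.04523) = 4.84 × 0.71551 = 3.4631 W/m².
N₂O: 0.120 × (√413 − √279) = 0.120 × (20.3224 − 16.7033) = 0.120 × 3.6191 = 0.4343 W/m².
Total ΔF = 3.4631 + 0.4343 = 3.8974 W/m².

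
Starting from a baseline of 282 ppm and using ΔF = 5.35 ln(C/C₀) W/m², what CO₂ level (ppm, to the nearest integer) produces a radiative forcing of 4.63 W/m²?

Set 5.35 ln(C/282) = 4.63, so ln(C/282) = 4.63/5.35 = 0.86542.
Then C/282 = e^0.86542 = 2.37600, giving C = 282 × 2.37600 = 670.03 ppm.

C ≈ 670 ppm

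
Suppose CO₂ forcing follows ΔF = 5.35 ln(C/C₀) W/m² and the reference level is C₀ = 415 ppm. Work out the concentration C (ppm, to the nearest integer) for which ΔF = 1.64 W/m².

Set 5.35 ln(C/415) = 1.64, so ln(C/415) = 1.64/5.35 = 0.30654.
Then C/415 = e^0.30654 = 1.35872, giving C = 415 × 1.35872 = 563.87 ppm.

C ≈ 564 ppm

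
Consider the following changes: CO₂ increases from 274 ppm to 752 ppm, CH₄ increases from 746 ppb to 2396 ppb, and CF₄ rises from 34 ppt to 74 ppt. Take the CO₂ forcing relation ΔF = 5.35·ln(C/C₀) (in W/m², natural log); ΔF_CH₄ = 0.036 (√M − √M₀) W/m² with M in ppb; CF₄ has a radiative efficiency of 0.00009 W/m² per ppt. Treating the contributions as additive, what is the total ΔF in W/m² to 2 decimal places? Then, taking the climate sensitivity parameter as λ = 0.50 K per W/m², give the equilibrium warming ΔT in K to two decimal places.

ΔF = 6.18 W/m²; ΔT = 3.09 K

CO₂: 5.35 × ln(752/274) = 5.35 × ln(2.74453) = 5.35 × 1.00961 = 5.4014 W/m².
CH₄: 0.036 × (√2396 − √746) = 0.036 × (48.9490 − 27.3130) = 0.036 × 21.6360 = 0.7789 W/m².
CF₄: ΔF = 0.00009 × (74 − 34) = 0.00009 × 40 = 0.0036 W/m².
Total ΔF = 5.4014 + 0.7789 + 0.0036 = 6.1839 W/m².
ΔT = λ ΔF = 0.50 × 6.18 = 3.0900 K.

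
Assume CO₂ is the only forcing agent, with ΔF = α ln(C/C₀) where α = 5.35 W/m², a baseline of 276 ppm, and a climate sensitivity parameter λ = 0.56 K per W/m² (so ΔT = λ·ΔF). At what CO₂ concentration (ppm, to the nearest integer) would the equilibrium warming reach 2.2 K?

C ≈ 575 ppm

Required forcing: ΔF = ΔT/λ = 2.2/0.56 = 3.9286 W/m².
Then ln(C/276) = ΔF/5.35 = 3.9286/5.35 = 0.73432.
So C = 276 × e^0.73432 = 276 × 2.08406 = 575.20 ppm.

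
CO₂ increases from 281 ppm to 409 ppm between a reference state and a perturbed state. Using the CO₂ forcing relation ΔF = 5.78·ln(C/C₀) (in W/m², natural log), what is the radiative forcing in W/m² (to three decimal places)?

CO₂: 5.78 × ln(409/281) = 5.78 × ln(1.45552) = 5.78 × 0.37536 = 2.1696 W/m².

ΔF = 2.170 W/m²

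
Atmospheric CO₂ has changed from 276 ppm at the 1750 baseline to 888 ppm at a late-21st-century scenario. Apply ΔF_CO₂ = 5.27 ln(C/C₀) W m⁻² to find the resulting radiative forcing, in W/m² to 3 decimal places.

ΔF = 6.158 W/m²

CO₂: 5.27 × ln(888/276) = 5.27 × ln(3.21739) = 5.27 × 1.16857 = 6.1584 W/m².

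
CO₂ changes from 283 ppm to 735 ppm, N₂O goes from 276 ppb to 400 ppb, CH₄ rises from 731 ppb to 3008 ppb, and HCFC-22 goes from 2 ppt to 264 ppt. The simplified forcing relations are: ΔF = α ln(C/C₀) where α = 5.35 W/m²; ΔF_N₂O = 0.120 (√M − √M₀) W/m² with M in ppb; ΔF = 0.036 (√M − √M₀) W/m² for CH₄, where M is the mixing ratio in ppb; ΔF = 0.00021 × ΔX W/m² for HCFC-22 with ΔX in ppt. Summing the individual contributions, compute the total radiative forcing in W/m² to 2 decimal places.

CO₂: 5.35 × ln(735/283) = 5.35 × ln(2.59717) = 5.35 × 0.95442 = 5.1061 W/m².
N₂O: 0.120 × (√400 − √276) = 0.120 × (20.0000 − 16.6132) = 0.120 × 3.3868 = 0.4064 W/m².
CH₄: 0.036 × (√3008 − √731) = 0.036 × (54.8452 − 27.0370) = 0.036 × 27.8082 = 1.0011 W/m².
HCFC-22: ΔF = 0.00021 × (264 − 2) = 0.00021 × 262 = 0.0550 W/m².
Total ΔF = 5.1061 + 0.4064 + 1.0011 + 0.0550 = 6.5686 W/m².

ΔF = 6.57 W/m²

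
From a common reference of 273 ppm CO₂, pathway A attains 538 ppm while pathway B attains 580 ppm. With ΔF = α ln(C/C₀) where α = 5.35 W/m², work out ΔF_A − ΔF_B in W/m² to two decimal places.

ΔF_A − ΔF_B = -0.40 W/m²

ΔF_A = 5.35 ln(538/273) = 5.35 × 0.67839 = 3.6294 W/m².
ΔF_B = 5.35 ln(580/273) = 5.35 × 0.75356 = 4.0315 W/m².
Difference: 3.6294 − 4.0315 = -0.4021 W/m².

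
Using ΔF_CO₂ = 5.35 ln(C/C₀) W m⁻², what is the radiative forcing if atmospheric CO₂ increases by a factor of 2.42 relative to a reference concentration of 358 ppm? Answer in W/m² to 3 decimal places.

ΔF = 4.728 W/m²

Because the forcing depends only on the ratio C/C₀, the initial concentration does not enter.
ΔF = 5.35 × ln(2.42) = 5.35 × 0.88377 = 4.7282 W/m².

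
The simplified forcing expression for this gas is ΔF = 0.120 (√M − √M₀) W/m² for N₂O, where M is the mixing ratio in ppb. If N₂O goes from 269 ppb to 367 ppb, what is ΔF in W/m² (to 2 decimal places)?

N₂O: 0.120 × (√367 − √269) = 0.120 × (19.1572 − 16.4012) = 0.120 × 2.7560 = 0.3307 W/m².

ΔF = 0.33 W/m²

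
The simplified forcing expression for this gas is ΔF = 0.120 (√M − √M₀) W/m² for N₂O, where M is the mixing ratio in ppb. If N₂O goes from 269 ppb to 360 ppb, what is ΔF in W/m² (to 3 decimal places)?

ΔF = 0.309 W/m²

N₂O: 0.120 × (√360 − √269) = 0.120 × (18.9737 − 16.4012) = 0.120 × 2.5725 = 0.3087 W/m².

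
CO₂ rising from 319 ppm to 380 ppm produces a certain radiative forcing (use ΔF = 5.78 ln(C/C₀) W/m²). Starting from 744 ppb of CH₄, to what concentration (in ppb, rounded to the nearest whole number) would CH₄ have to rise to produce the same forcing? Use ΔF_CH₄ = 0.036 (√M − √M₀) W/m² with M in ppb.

CO₂ forcing: 5.78 × ln(380/319) = 5.78 × 0.174980 = 1.01138 W/m².
Set 0.036(√M − √744) = 1.01138: √M = 1.01138/0.036 + √744 = 28.0939 + 27.2764 = 55.3703.
M = (55.3703)² = 3065.87 ppb.

M ≈ 3066 ppb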